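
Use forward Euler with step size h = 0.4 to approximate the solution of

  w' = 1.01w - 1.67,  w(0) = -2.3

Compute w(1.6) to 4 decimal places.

Euler: w_{n+1} = w_n + h·f(t_n, w_n).
t=0.000000, w=-2.300000: f=-3.993000 → w ← -2.300000 + 0.4·(-3.993000) = -3.897200
t=0.400000, w=-3.897200: f=-5.606172 → w ← -3.897200 + 0.4·(-5.606172) = -6.139669
t=0.800000, w=-6.139669: f=-7.871065 → w ← -6.139669 + 0.4·(-7.871065) = -9.288095
t=1.200000, w=-9.288095: f=-11.050976 → w ← -9.288095 + 0.4·(-11.050976) = -13.708485
w(1.6) ≈ -13.7085

-13.7085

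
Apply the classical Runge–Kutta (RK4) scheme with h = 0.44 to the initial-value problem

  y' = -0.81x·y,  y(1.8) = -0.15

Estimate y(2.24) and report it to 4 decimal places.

RK4: k1 = f(x_n, y_n); k2 = f(x_n + h/2, y_n + (h/2)·k1); k3 = f(x_n + h/2, y_n + (h/2)·k2); k4 = f(x_n + h, y_n + h·k3); y_{n+1} = y_n + (h/6)·(k1 + 2k2 + 2k3 + k4).
x=1.800000, y=-0.150000:
  k1 = f(1.800000, -0.150000) = 0.218700
  k2 = f(2.020000, -0.101886) = 0.166706
  k3 = f(2.020000, -0.113325) = 0.185422
  k4 = f(2.240000, -0.068414) = 0.124131
  y ← -0.150000 + (0.44/6)·(k1 + 2k2 + 2k3 + k4) = -0.073214
y(2.24) ≈ -0.0732

-0.0732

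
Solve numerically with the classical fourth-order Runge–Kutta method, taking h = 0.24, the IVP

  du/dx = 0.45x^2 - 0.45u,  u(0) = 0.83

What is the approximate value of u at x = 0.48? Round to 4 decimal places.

RK4: k1 = f(x_n, u_n); k2 = f(x_n + h/2, u_n + (h/2)·k1); k3 = f(x_n + h/2, u_n + (h/2)·k2); k4 = f(x_n + h, u_n + h·k3); u_{n+1} = u_n + (h/6)·(k1 + 2k2 + 2k3 + k4).
x=0.000000, u=0.830000:
  k1 = f(0.000000, 0.830000) = -0.373500
  k2 = f(0.120000, 0.785180) = -0.346851
  k3 = f(0.120000, 0.788378) = -0.348290
  k4 = f(0.240000, 0.746410) = -0.309965
  u ← 0.830000 + (0.24/6)·(k1 + 2k2 + 2k3 + k4) = 0.747050
x=0.240000, u=0.747050:
  k1 = f(0.240000, 0.747050) = -0.310253
  k2 = f(0.360000, 0.709820) = -0.261099
  k3 = f(0.360000, 0.715718) = -0.263753
  k4 = f(0.480000, 0.683749) = -0.204007
  u ← 0.747050 + (0.24/6)·(k1 + 2k2 + 2k3 + k4) = 0.684492
u(0.48) ≈ 0.6845

0.6845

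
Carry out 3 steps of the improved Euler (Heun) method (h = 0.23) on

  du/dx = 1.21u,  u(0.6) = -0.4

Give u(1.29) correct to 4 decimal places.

Heun: k1 = f(x_n, u_n); k2 = f(x_n + h, u_n + h·k1); u_{n+1} = u_n + (h/2)·(k1 + k2).
x=0.600000, u=-0.400000:
  k1 = f(0.600000, -0.400000) = -0.484000
  k2 = f(0.830000, -0.511320) = -0.618697
  u ← -0.400000 + (0.23/2)·(-0.484000 + (-0.618697)) = -0.526810
x=0.830000, u=-0.526810:
  k1 = f(0.830000, -0.526810) = -0.637440
  k2 = f(1.060000, -0.673421) = -0.814840
  u ← -0.526810 + (0.23/2)·(-0.637440 + (-0.814840)) = -0.693822
x=1.060000, u=-0.693822:
  k1 = f(1.060000, -0.693822) = -0.839525
  k2 = f(1.290000, -0.886913) = -1.073165
  u ← -0.693822 + (0.23/2)·(-0.839525 + (-1.073165)) = -0.913782
u(1.29) ≈ -0.9138

-0.9138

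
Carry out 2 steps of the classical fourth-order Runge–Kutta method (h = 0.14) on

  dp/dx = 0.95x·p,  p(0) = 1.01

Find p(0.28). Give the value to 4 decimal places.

RK4: k1 = f(x_n, p_n); k2 = f(x_n + h/2, p_n + (h/2)·k1); k3 = f(x_n + h/2, p_n + (h/2)·k2); k4 = f(x_n + h, p_n + h·k3); p_{n+1} = p_n + (h/6)·(k1 + 2k2 + 2k3 + k4).
x=0.000000, p=1.010000:
  k1 = f(0.000000, 1.010000) = 0.000000
  k2 = f(0.070000, 1.010000) = 0.067165
  k3 = f(0.070000, 1.014702) = 0.067478
  k4 = f(0.140000, 1.019447) = 0.135586
  p ← 1.010000 + (0.14/6)·(k1 + 2k2 + 2k3 + k4) = 1.019447
x=0.140000, p=1.019447:
  k1 = f(0.140000, 1.019447) = 0.135586
  k2 = f(0.210000, 1.028938) = 0.205273
  k3 = f(0.210000, 1.033816) = 0.206246
  k4 = f(0.280000, 1.048321) = 0.278854
  p ← 1.019447 + (0.14/6)·(k1 + 2k2 + 2k3 + k4) = 1.048322
p(0.28) ≈ 1.0483

1.0483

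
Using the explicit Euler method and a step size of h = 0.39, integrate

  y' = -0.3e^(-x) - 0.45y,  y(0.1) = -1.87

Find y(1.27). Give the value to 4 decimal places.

-1.2277

Euler: y_{n+1} = y_n + h·f(x_n, y_n).
x=0.100000, y=-1.870000: f=0.570049 → y ← -1.870000 + 0.39·0.570049 = -1.647681
x=0.490000, y=-1.647681: f=0.557669 → y ← -1.647681 + 0.39·0.557669 = -1.430190
x=0.880000, y=-1.430190: f=0.519151 → y ← -1.430190 + 0.39·0.519151 = -1.227721
y(1.27) ≈ -1.2277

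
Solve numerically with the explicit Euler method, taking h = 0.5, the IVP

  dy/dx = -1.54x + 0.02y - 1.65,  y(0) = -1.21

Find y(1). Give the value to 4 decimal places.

Euler: y_{n+1} = y_n + h·f(x_n, y_n).
x=0.000000, y=-1.210000: f=-1.674200 → y ← -1.210000 + 0.5·(-1.674200) = -2.047100
x=0.500000, y=-2.047100: f=-2.460942 → y ← -2.047100 + 0.5·(-2.460942) = -3.277571
y(1) ≈ -3.2776

-3.2776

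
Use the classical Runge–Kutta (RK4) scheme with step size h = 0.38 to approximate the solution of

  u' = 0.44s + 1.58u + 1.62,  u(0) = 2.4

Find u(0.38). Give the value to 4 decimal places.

RK4: k1 = f(s_n, u_n); k2 = f(s_n + h/2, u_n + (h/2)·k1); k3 = f(s_n + h/2, u_n + (h/2)·k2); k4 = f(s_n + h, u_n + h·k3); u_{n+1} = u_n + (h/6)·(k1 + 2k2 + 2k3 + k4).
s=0.000000, u=2.400000:
  k1 = f(0.000000, 2.400000) = 5.412000
  k2 = f(0.190000, 3.428280) = 7.120282
  k3 = f(0.190000, 3.752854) = 7.633109
  k4 = f(0.380000, 5.300581) = 10.162119
  u ← 2.400000 + (0.38/6)·(k1 + 2k2 + 2k3 + k4) = 5.255124
u(0.38) ≈ 5.2551

5.2551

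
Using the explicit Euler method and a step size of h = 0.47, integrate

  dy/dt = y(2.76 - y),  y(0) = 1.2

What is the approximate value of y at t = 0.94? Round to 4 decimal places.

Euler: y_{n+1} = y_n + h·f(t_n, y_n).
t=0.000000, y=1.200000: f=1.872000 → y ← 1.200000 + 0.47·1.872000 = 2.079840
t=0.470000, y=2.079840: f=1.414624 → y ← 2.079840 + 0.47·1.414624 = 2.744713
y(0.94) ≈ 2.7447

2.7447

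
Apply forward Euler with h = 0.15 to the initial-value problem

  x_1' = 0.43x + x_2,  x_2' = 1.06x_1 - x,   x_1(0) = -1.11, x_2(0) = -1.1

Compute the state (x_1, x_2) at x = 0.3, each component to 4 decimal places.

Euler on (x_1,x_2): x_1_{n+1} = x_1_n + h·x_1', x_2_{n+1} = x_2_n + h·x_2'.
0.000000: (-1.110000, -1.100000); f=(-1.100000, -1.176600) → (-1.275000, -1.276490)
0.150000: (-1.275000, -1.276490); f=(-1.211990, -1.501500) → (-1.456799, -1.501715)
(x_1(0.3), x_2(0.3)) ≈ (-1.4568, -1.5017)

-1.4568, -1.5017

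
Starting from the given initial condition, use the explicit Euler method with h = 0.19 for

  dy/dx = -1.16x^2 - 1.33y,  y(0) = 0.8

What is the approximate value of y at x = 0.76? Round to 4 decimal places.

0.1497

Euler: y_{n+1} = y_n + h·f(x_n, y_n).
x=0.000000, y=0.800000: f=-1.064000 → y ← 0.800000 + 0.19·(-1.064000) = 0.597840
x=0.190000, y=0.597840: f=-0.837003 → y ← 0.597840 + 0.19·(-0.837003) = 0.438809
x=0.380000, y=0.438809: f=-0.751120 → y ← 0.438809 + 0.19·(-0.751120) = 0.296096
x=0.570000, y=0.296096: f=-0.770692 → y ← 0.296096 + 0.19·(-0.770692) = 0.149665
y(0.76) ≈ 0.1497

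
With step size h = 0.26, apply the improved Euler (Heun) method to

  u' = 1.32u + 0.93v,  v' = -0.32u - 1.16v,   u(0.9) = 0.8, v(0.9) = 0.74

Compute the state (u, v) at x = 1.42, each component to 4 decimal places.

1.9217, 0.2385

Heun on (u,v): k1 = f(x_n, state_n); k2 = f(x_n + h, state_n + h·k1); state_{n+1} = state_n + (h/2)·(k1 + k2).
0.900000: (0.800000, 0.740000)
  k1 = (1.744200, -1.114400)
  predictor → (1.253492, 0.450256)
  k2 = (2.073348, -0.923414)
  → (1.296281, 0.475084)
1.160000: (1.296281, 0.475084)
  k1 = (2.152919, -0.965908)
  predictor → (1.856040, 0.223948)
  k2 = (2.658245, -0.853713)
  → (1.921733, 0.238533)
(u(1.42), v(1.42)) ≈ (1.9217, 0.2385)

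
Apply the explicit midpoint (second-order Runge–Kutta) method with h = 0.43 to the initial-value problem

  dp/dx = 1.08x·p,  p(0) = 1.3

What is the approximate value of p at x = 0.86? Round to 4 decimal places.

1.9008

Midpoint: k1 = f(x_n, p_n); k2 = f(x_n + h/2, p_n + (h/2)·k1); p_{n+1} = p_n + h·k2.
x=0.000000, p=1.300000:
  k1 = f(0.000000, 1.300000) = 0.000000
  k2 = f(0.215000, 1.300000) = 0.301860
  p ← 1.300000 + 0.43·0.301860 = 1.429800
x=0.430000, p=1.429800:
  k1 = f(0.430000, 1.429800) = 0.663999
  k2 = f(0.645000, 1.572560) = 1.095445
  p ← 1.429800 + 0.43·1.095445 = 1.900841
p(0.86) ≈ 1.9008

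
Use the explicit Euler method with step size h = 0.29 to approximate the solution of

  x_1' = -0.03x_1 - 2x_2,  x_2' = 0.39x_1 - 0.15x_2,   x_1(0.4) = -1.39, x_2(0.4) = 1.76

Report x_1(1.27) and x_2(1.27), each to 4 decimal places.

Euler on (x_1,x_2): x_1_{n+1} = x_1_n + h·x_1', x_2_{n+1} = x_2_n + h·x_2'.
0.400000: (-1.390000, 1.760000); f=(-3.478300, -0.806100) → (-2.398707, 1.526231)
0.690000: (-2.398707, 1.526231); f=(-2.980501, -1.164430) → (-3.263052, 1.188546)
0.980000: (-3.263052, 1.188546); f=(-2.279201, -1.450872) → (-3.924020, 0.767793)
(x_1(1.27), x_2(1.27)) ≈ (-3.9240, 0.7678)

-3.9240, 0.7678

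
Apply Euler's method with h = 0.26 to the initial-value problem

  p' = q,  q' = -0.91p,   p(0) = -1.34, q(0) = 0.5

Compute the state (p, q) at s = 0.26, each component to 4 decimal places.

Euler on (p,q): p_{n+1} = p_n + h·p', q_{n+1} = q_n + h·q'.
0.000000: (-1.340000, 0.500000); f=(0.500000, 1.219400) → (-1.210000, 0.817044)
(p(0.26), q(0.26)) ≈ (-1.2100, 0.8170)

-1.2100, 0.8170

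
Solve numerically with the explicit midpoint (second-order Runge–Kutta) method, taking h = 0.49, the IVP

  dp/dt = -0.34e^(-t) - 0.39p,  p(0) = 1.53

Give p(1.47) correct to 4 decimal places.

0.6866

Midpoint: k1 = f(t_n, p_n); k2 = f(t_n + h/2, p_n + (h/2)·k1); p_{n+1} = p_n + h·k2.
t=0.000000, p=1.530000:
  k1 = f(0.000000, 1.530000) = -0.936700
  k2 = f(0.245000, 1.300509) = -0.773318
  p ← 1.530000 + 0.49·(-0.773318) = 1.151074
t=0.490000, p=1.151074:
  k1 = f(0.490000, 1.151074) = -0.657212
  k2 = f(0.735000, 0.990057) = -0.549154
  p ← 1.151074 + 0.49·(-0.549154) = 0.881989
t=0.980000, p=0.881989:
  k1 = f(0.980000, 0.881989) = -0.471581
  k2 = f(1.225000, 0.766451) = -0.398794
  p ← 0.881989 + 0.49·(-0.398794) = 0.686580
p(1.47) ≈ 0.6866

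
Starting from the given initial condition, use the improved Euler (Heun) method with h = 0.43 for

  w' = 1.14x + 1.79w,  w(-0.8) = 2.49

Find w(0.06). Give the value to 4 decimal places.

Heun: k1 = f(x_n, w_n); k2 = f(x_n + h, w_n + h·k1); w_{n+1} = w_n + (h/2)·(k1 + k2).
x=-0.800000, w=2.490000:
  k1 = f(-0.800000, 2.490000) = 3.545100
  k2 = f(-0.370000, 4.014393) = 6.763963
  w ← 2.490000 + (0.43/2)·(3.545100 + 6.763963) = 4.706449
x=-0.370000, w=4.706449:
  k1 = f(-0.370000, 4.706449) = 8.002743
  k2 = f(0.060000, 8.147628) = 14.652654
  w ← 4.706449 + (0.43/2)·(8.002743 + 14.652654) = 9.577359
w(0.06) ≈ 9.5774

9.5774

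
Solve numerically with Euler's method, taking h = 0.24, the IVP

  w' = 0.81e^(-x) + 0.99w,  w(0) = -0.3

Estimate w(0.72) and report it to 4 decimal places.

Euler: w_{n+1} = w_n + h·f(x_n, w_n).
x=0.000000, w=-0.300000: f=0.513000 → w ← -0.300000 + 0.24·0.513000 = -0.176880
x=0.240000, w=-0.176880: f=0.462057 → w ← -0.176880 + 0.24·0.462057 = -0.065986
x=0.480000, w=-0.065986: f=0.435888 → w ← -0.065986 + 0.24·0.435888 = 0.038627
w(0.72) ≈ 0.0386

0.0386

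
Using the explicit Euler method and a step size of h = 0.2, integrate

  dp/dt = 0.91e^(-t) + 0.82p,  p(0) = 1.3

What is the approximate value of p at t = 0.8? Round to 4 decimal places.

Euler: p_{n+1} = p_n + h·f(t_n, p_n).
t=0.000000, p=1.300000: f=1.976000 → p ← 1.300000 + 0.2·1.976000 = 1.695200
t=0.200000, p=1.695200: f=2.135109 → p ← 1.695200 + 0.2·2.135109 = 2.122222
t=0.400000, p=2.122222: f=2.350213 → p ← 2.122222 + 0.2·2.350213 = 2.592264
t=0.600000, p=2.592264: f=2.625075 → p ← 2.592264 + 0.2·2.625075 = 3.117280
p(0.8) ≈ 3.1173

3.1173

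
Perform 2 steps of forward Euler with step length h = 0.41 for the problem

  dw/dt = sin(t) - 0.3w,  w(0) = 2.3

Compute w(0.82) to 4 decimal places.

1.9324

Euler: w_{n+1} = w_n + h·f(t_n, w_n).
t=0.000000, w=2.300000: f=-0.690000 → w ← 2.300000 + 0.41·(-0.690000) = 2.017100
t=0.410000, w=2.017100: f=-0.206521 → w ← 2.017100 + 0.41·(-0.206521) = 1.932427
w(0.82) ≈ 1.9324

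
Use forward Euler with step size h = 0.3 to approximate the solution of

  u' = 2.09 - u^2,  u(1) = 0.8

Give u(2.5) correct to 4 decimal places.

1.4456

Euler: u_{n+1} = u_n + h·f(x_n, u_n).
x=1.000000, u=0.800000: f=1.450000 → u ← 0.800000 + 0.3·1.450000 = 1.235000
x=1.300000, u=1.235000: f=0.564775 → u ← 1.235000 + 0.3·0.564775 = 1.404432
x=1.600000, u=1.404432: f=0.117569 → u ← 1.404432 + 0.3·0.117569 = 1.439703
x=1.900000, u=1.439703: f=0.017254 → u ← 1.439703 + 0.3·0.017254 = 1.444880
x=2.200000, u=1.444880: f=0.002323 → u ← 1.444880 + 0.3·0.002323 = 1.445576
u(2.5) ≈ 1.4456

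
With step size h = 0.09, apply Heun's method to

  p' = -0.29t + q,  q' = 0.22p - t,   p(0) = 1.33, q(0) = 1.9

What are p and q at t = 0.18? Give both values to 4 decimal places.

Heun on (p,q): k1 = f(t_n, state_n); k2 = f(t_n + h, state_n + h·k1); state_{n+1} = state_n + (h/2)·(k1 + k2).
0.000000: (1.330000, 1.900000)
  k1 = (1.900000, 0.292600)
  predictor → (1.501000, 1.926334)
  k2 = (1.900234, 0.240220)
  → (1.501011, 1.923977)
0.090000: (1.501011, 1.923977)
  k1 = (1.897877, 0.240222)
  predictor → (1.671819, 1.945597)
  k2 = (1.893397, 0.187800)
  → (1.671618, 1.943238)
(p(0.18), q(0.18)) ≈ (1.6716, 1.9432)

1.6716, 1.9432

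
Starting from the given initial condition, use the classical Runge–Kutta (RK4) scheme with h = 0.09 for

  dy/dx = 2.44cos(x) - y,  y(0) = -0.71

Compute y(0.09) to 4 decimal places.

RK4: k1 = f(x_n, y_n); k2 = f(x_n + h/2, y_n + (h/2)·k1); k3 = f(x_n + h/2, y_n + (h/2)·k2); k4 = f(x_n + h, y_n + h·k3); y_{n+1} = y_n + (h/6)·(k1 + 2k2 + 2k3 + k4).
x=0.000000, y=-0.710000:
  k1 = f(0.000000, -0.710000) = 3.150000
  k2 = f(0.045000, -0.568250) = 3.005780
  k3 = f(0.045000, -0.574740) = 3.012270
  k4 = f(0.090000, -0.438896) = 2.869020
  y ← -0.710000 + (0.09/6)·(k1 + 2k2 + 2k3 + k4) = -0.439173
y(0.09) ≈ -0.4392

-0.4392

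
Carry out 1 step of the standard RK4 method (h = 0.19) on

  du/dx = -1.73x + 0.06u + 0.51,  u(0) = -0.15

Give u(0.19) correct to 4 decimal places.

RK4: k1 = f(x_n, u_n); k2 = f(x_n + h/2, u_n + (h/2)·k1); k3 = f(x_n + h/2, u_n + (h/2)·k2); k4 = f(x_n + h, u_n + h·k3); u_{n+1} = u_n + (h/6)·(k1 + 2k2 + 2k3 + k4).
x=0.000000, u=-0.150000:
  k1 = f(0.000000, -0.150000) = 0.501000
  k2 = f(0.095000, -0.102405) = 0.339506
  k3 = f(0.095000, -0.117747) = 0.338585
  k4 = f(0.190000, -0.085669) = 0.176160
  u ← -0.150000 + (0.19/6)·(k1 + 2k2 + 2k3 + k4) = -0.085611
u(0.19) ≈ -0.0856

-0.0856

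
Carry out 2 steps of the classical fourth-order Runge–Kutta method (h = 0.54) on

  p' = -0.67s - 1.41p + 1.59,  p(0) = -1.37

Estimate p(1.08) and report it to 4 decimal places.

0.3282

RK4: k1 = f(s_n, p_n); k2 = f(s_n + h/2, p_n + (h/2)·k1); k3 = f(s_n + h/2, p_n + (h/2)·k2); k4 = f(s_n + h, p_n + h·k3); p_{n+1} = p_n + (h/6)·(k1 + 2k2 + 2k3 + k4).
s=0.000000, p=-1.370000:
  k1 = f(0.000000, -1.370000) = 3.521700
  k2 = f(0.270000, -0.419141) = 2.000089
  k3 = f(0.270000, -0.829976) = 2.579366
  k4 = f(0.540000, 0.022858) = 1.195971
  p ← -1.370000 + (0.54/6)·(k1 + 2k2 + 2k3 + k4) = -0.121108
s=0.540000, p=-0.121108:
  k1 = f(0.540000, -0.121108) = 1.398962
  k2 = f(0.810000, 0.256612) = 0.685477
  k3 = f(0.810000, 0.063971) = 0.957101
  k4 = f(1.080000, 0.395727) = 0.308425
  p ← -0.121108 + (0.54/6)·(k1 + 2k2 + 2k3 + k4) = 0.328221
p(1.08) ≈ 0.3282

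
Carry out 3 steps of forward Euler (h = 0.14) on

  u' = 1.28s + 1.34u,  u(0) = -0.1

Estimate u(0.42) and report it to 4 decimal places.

-0.0875

Euler: u_{n+1} = u_n + h·f(s_n, u_n).
s=0.000000, u=-0.100000: f=-0.134000 → u ← -0.100000 + 0.14·(-0.134000) = -0.118760
s=0.140000, u=-0.118760: f=0.020062 → u ← -0.118760 + 0.14·0.020062 = -0.115951
s=0.280000, u=-0.115951: f=0.203025 → u ← -0.115951 + 0.14·0.203025 = -0.087528
u(0.42) ≈ -0.0875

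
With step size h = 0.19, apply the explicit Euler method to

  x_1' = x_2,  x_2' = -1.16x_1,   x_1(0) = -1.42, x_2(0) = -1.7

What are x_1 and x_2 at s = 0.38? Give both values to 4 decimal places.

-2.0065, -1.0029

Euler on (x_1,x_2): x_1_{n+1} = x_1_n + h·x_1', x_2_{n+1} = x_2_n + h·x_2'.
0.000000: (-1.420000, -1.700000); f=(-1.700000, 1.647200) → (-1.743000, -1.387032)
0.190000: (-1.743000, -1.387032); f=(-1.387032, 2.021880) → (-2.006536, -1.002875)
(x_1(0.38), x_2(0.38)) ≈ (-2.0065, -1.0029)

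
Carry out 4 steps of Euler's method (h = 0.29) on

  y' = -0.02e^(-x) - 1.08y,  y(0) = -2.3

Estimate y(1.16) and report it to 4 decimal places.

-0.5203

Euler: y_{n+1} = y_n + h·f(x_n, y_n).
x=0.000000, y=-2.300000: f=2.464000 → y ← -2.300000 + 0.29·2.464000 = -1.585440
x=0.290000, y=-1.585440: f=1.697310 → y ← -1.585440 + 0.29·1.697310 = -1.093220
x=0.580000, y=-1.093220: f=1.169480 → y ← -1.093220 + 0.29·1.169480 = -0.754071
x=0.870000, y=-0.754071: f=0.806018 → y ← -0.754071 + 0.29·0.806018 = -0.520326
y(1.16) ≈ -0.5203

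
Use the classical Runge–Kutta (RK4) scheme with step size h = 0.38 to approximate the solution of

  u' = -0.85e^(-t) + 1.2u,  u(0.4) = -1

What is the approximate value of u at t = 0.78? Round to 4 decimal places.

RK4: k1 = f(t_n, u_n); k2 = f(t_n + h/2, u_n + (h/2)·k1); k3 = f(t_n + h/2, u_n + (h/2)·k2); k4 = f(t_n + h, u_n + h·k3); u_{n+1} = u_n + (h/6)·(k1 + 2k2 + 2k3 + k4).
t=0.400000, u=-1.000000:
  k1 = f(0.400000, -1.000000) = -1.769772
  k2 = f(0.590000, -1.336257) = -2.074686
  k3 = f(0.590000, -1.394190) = -2.144207
  k4 = f(0.780000, -1.814799) = -2.567403
  u ← -1.000000 + (0.38/6)·(k1 + 2k2 + 2k3 + k4) = -1.809081
u(0.78) ≈ -1.8091

-1.8091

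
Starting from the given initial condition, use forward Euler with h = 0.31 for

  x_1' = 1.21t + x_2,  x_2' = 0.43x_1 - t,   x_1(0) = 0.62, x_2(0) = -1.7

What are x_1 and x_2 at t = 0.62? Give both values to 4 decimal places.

-0.2921, -1.7011

Euler on (x_1,x_2): x_1_{n+1} = x_1_n + h·x_1', x_2_{n+1} = x_2_n + h·x_2'.
0.000000: (0.620000, -1.700000); f=(-1.700000, 0.266600) → (0.093000, -1.617354)
0.310000: (0.093000, -1.617354); f=(-1.242254, -0.270010) → (-0.292099, -1.701057)
(x_1(0.62), x_2(0.62)) ≈ (-0.2921, -1.7011)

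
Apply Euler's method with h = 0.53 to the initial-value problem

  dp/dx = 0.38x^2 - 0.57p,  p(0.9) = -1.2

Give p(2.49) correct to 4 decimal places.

Euler: p_{n+1} = p_n + h·f(x_n, p_n).
x=0.900000, p=-1.200000: f=0.991800 → p ← -1.200000 + 0.53·0.991800 = -0.674346
x=1.430000, p=-0.674346: f=1.161439 → p ← -0.674346 + 0.53·1.161439 = -0.058783
x=1.960000, p=-0.058783: f=1.493314 → p ← -0.058783 + 0.53·1.493314 = 0.732673
p(2.49) ≈ 0.7327

0.7327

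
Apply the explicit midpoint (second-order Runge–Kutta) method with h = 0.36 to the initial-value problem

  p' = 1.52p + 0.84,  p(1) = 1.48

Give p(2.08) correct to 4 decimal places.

Midpoint: k1 = f(s_n, p_n); k2 = f(s_n + h/2, p_n + (h/2)·k1); p_{n+1} = p_n + h·k2.
s=1.000000, p=1.480000:
  k1 = f(1.000000, 1.480000) = 3.089600
  k2 = f(1.180000, 2.036128) = 3.934915
  p ← 1.480000 + 0.36·3.934915 = 2.896569
s=1.360000, p=2.896569:
  k1 = f(1.360000, 2.896569) = 5.242785
  k2 = f(1.540000, 3.840271) = 6.677211
  p ← 2.896569 + 0.36·6.677211 = 5.300365
s=1.720000, p=5.300365:
  k1 = f(1.720000, 5.300365) = 8.896555
  k2 = f(1.900000, 6.901745) = 11.330653
  p ← 5.300365 + 0.36·11.330653 = 9.379400
p(2.08) ≈ 9.3794

9.3794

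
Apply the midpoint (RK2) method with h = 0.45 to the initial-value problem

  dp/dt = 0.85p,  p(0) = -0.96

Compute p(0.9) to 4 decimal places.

Midpoint: k1 = f(t_n, p_n); k2 = f(t_n + h/2, p_n + (h/2)·k1); p_{n+1} = p_n + h·k2.
t=0.000000, p=-0.960000:
  k1 = f(0.000000, -0.960000) = -0.816000
  k2 = f(0.225000, -1.143600) = -0.972060
  p ← -0.960000 + 0.45·(-0.972060) = -1.397427
t=0.450000, p=-1.397427:
  k1 = f(0.450000, -1.397427) = -1.187813
  k2 = f(0.675000, -1.664685) = -1.414982
  p ← -1.397427 + 0.45·(-1.414982) = -2.034169
p(0.9) ≈ -2.0342

-2.0342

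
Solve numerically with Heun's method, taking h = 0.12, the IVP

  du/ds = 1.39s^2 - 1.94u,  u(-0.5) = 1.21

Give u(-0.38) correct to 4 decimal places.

0.9891

Heun: k1 = f(s_n, u_n); k2 = f(s_n + h, u_n + h·k1); u_{n+1} = u_n + (h/2)·(k1 + k2).
s=-0.500000, u=1.210000:
  k1 = f(-0.500000, 1.210000) = -1.999900
  k2 = f(-0.380000, 0.970012) = -1.681107
  u ← 1.210000 + (0.12/2)·(-1.999900 + (-1.681107)) = 0.989140
u(-0.38) ≈ 0.9891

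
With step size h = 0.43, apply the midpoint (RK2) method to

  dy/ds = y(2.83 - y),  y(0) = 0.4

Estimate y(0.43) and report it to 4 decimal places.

0.9816

Midpoint: k1 = f(s_n, y_n); k2 = f(s_n + h/2, y_n + (h/2)·k1); y_{n+1} = y_n + h·k2.
s=0.000000, y=0.400000:
  k1 = f(0.000000, 0.400000) = 0.972000
  k2 = f(0.215000, 0.608980) = 1.352557
  y ← 0.400000 + 0.43·1.352557 = 0.981599
y(0.43) ≈ 0.9816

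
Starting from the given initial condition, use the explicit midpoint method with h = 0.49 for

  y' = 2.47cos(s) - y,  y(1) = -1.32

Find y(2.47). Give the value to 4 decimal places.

Midpoint: k1 = f(s_n, y_n); k2 = f(s_n + h/2, y_n + (h/2)·k1); y_{n+1} = y_n + h·k2.
s=1.000000, y=-1.320000:
  k1 = f(1.000000, -1.320000) = 2.654547
  k2 = f(1.245000, -0.669636) = 1.460192
  y ← -1.320000 + 0.49·1.460192 = -0.604506
s=1.490000, y=-0.604506:
  k1 = f(1.490000, -0.604506) = 0.803856
  k2 = f(1.735000, -0.407561) = 0.003798
  y ← -0.604506 + 0.49·0.003798 = -0.602645
s=1.980000, y=-0.602645:
  k1 = f(1.980000, -0.602645) = -0.380116
  k2 = f(2.225000, -0.695773) = -0.807290
  y ← -0.602645 + 0.49·(-0.807290) = -0.998217
y(2.47) ≈ -0.9982

-0.9982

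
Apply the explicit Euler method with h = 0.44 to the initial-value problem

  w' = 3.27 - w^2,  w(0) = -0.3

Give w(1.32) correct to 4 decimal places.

1.6739

Euler: w_{n+1} = w_n + h·f(s_n, w_n).
s=0.000000, w=-0.300000: f=3.180000 → w ← -0.300000 + 0.44·3.180000 = 1.099200
s=0.440000, w=1.099200: f=2.061759 → w ← 1.099200 + 0.44·2.061759 = 2.006374
s=0.880000, w=2.006374: f=-0.755537 → w ← 2.006374 + 0.44·(-0.755537) = 1.673938
w(1.32) ≈ 1.6739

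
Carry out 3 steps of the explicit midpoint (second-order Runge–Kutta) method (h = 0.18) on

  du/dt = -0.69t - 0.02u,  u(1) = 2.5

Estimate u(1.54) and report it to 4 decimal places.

2.0023

Midpoint: k1 = f(t_n, u_n); k2 = f(t_n + h/2, u_n + (h/2)·k1); u_{n+1} = u_n + h·k2.
t=1.000000, u=2.500000:
  k1 = f(1.000000, 2.500000) = -0.740000
  k2 = f(1.090000, 2.433400) = -0.800768
  u ← 2.500000 + 0.18·(-0.800768) = 2.355862
t=1.180000, u=2.355862:
  k1 = f(1.180000, 2.355862) = -0.861317
  k2 = f(1.270000, 2.278343) = -0.921867
  u ← 2.355862 + 0.18·(-0.921867) = 2.189926
t=1.360000, u=2.189926:
  k1 = f(1.360000, 2.189926) = -0.982199
  k2 = f(1.450000, 2.101528) = -1.042531
  u ← 2.189926 + 0.18·(-1.042531) = 2.002270
u(1.54) ≈ 2.0023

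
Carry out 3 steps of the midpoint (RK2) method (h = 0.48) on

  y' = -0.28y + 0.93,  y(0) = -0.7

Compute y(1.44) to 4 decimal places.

0.6308

Midpoint: k1 = f(x_n, y_n); k2 = f(x_n + h/2, y_n + (h/2)·k1); y_{n+1} = y_n + h·k2.
x=0.000000, y=-0.700000:
  k1 = f(0.000000, -0.700000) = 1.126000
  k2 = f(0.240000, -0.429760) = 1.050333
  y ← -0.700000 + 0.48·1.050333 = -0.195840
x=0.480000, y=-0.195840:
  k1 = f(0.480000, -0.195840) = 0.984835
  k2 = f(0.720000, 0.040520) = 0.918654
  y ← -0.195840 + 0.48·0.918654 = 0.245114
x=0.960000, y=0.245114:
  k1 = f(0.960000, 0.245114) = 0.861368
  k2 = f(1.200000, 0.451842) = 0.803484
  y ← 0.245114 + 0.48·0.803484 = 0.630786
y(1.44) ≈ 0.6308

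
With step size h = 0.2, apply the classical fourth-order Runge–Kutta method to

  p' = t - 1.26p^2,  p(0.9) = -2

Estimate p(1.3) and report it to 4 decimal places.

RK4: k1 = f(t_n, p_n); k2 = f(t_n + h/2, p_n + (h/2)·k1); k3 = f(t_n + h/2, p_n + (h/2)·k2); k4 = f(t_n + h, p_n + h·k3); p_{n+1} = p_n + (h/6)·(k1 + 2k2 + 2k3 + k4).
t=0.900000, p=-2.000000:
  k1 = f(0.900000, -2.000000) = -4.140000
  k2 = f(1.000000, -2.414000) = -6.342519
  k3 = f(1.000000, -2.634252) = -7.743497
  k4 = f(1.100000, -3.548699) = -14.767516
  p ← -2.000000 + (0.2/6)·(k1 + 2k2 + 2k3 + k4) = -3.569318
t=1.100000, p=-3.569318:
  k1 = f(1.100000, -3.569318) = -14.952441
  k2 = f(1.200000, -5.064562) = -31.118738
  k3 = f(1.200000, -6.681192) = -55.044292
  k4 = f(1.300000, -14.578177) = -266.479278
  p ← -3.569318 + (0.2/6)·(k1 + 2k2 + 2k3 + k4) = -18.694578
p(1.3) ≈ -18.6946

-18.6946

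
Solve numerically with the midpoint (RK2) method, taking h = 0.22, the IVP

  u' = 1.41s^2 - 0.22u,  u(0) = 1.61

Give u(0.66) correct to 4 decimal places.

Midpoint: k1 = f(s_n, u_n); k2 = f(s_n + h/2, u_n + (h/2)·k1); u_{n+1} = u_n + h·k2.
s=0.000000, u=1.610000:
  k1 = f(0.000000, 1.610000) = -0.354200
  k2 = f(0.110000, 1.571038) = -0.328567
  u ← 1.610000 + 0.22·(-0.328567) = 1.537715
s=0.220000, u=1.537715:
  k1 = f(0.220000, 1.537715) = -0.270053
  k2 = f(0.330000, 1.508009) = -0.178213
  u ← 1.537715 + 0.22·(-0.178213) = 1.498508
s=0.440000, u=1.498508:
  k1 = f(0.440000, 1.498508) = -0.056696
  k2 = f(0.550000, 1.492272) = 0.098225
  u ← 1.498508 + 0.22·0.098225 = 1.520118
u(0.66) ≈ 1.5201

1.5201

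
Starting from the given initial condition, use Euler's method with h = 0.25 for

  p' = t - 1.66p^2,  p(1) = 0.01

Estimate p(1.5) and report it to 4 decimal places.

Euler: p_{n+1} = p_n + h·f(t_n, p_n).
t=1.000000, p=0.010000: f=0.999834 → p ← 0.010000 + 0.25·0.999834 = 0.259958
t=1.250000, p=0.259958: f=1.137820 → p ← 0.259958 + 0.25·1.137820 = 0.544413
p(1.5) ≈ 0.5444

0.5444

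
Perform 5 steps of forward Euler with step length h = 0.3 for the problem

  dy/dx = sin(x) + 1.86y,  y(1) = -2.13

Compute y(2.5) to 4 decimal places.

-15.5598

Euler: y_{n+1} = y_n + h·f(x_n, y_n).
x=1.000000, y=-2.130000: f=-3.120329 → y ← -2.130000 + 0.3·(-3.120329) = -3.066099
x=1.300000, y=-3.066099: f=-4.739385 → y ← -3.066099 + 0.3·(-4.739385) = -4.487914
x=1.600000, y=-4.487914: f=-7.347947 → y ← -4.487914 + 0.3·(-7.347947) = -6.692298
x=1.900000, y=-6.692298: f=-11.501375 → y ← -6.692298 + 0.3·(-11.501375) = -10.142711
x=2.200000, y=-10.142711: f=-18.056946 → y ← -10.142711 + 0.3·(-18.056946) = -15.559795
y(2.5) ≈ -15.5598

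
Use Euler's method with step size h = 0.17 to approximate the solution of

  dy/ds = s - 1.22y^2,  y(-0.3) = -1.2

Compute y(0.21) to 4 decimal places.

Euler: y_{n+1} = y_n + h·f(s_n, y_n).
s=-0.300000, y=-1.200000: f=-2.056800 → y ← -1.200000 + 0.17·(-2.056800) = -1.549656
s=-0.130000, y=-1.549656: f=-3.059749 → y ← -1.549656 + 0.17·(-3.059749) = -2.069813
s=0.040000, y=-2.069813: f=-5.186635 → y ← -2.069813 + 0.17·(-5.186635) = -2.951541
y(0.21) ≈ -2.9515

-2.9515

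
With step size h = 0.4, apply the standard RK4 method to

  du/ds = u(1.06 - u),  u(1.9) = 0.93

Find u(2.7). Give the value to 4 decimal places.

1.0001

RK4: k1 = f(s_n, u_n); k2 = f(s_n + h/2, u_n + (h/2)·k1); k3 = f(s_n + h/2, u_n + (h/2)·k2); k4 = f(s_n + h, u_n + h·k3); u_{n+1} = u_n + (h/6)·(k1 + 2k2 + 2k3 + k4).
s=1.900000, u=0.930000:
  k1 = f(1.900000, 0.930000) = 0.120900
  k2 = f(2.100000, 0.954180) = 0.100971
  k3 = f(2.100000, 0.950194) = 0.104337
  k4 = f(2.300000, 0.971735) = 0.085770
  u ← 0.930000 + (0.4/6)·(k1 + 2k2 + 2k3 + k4) = 0.971152
s=2.300000, u=0.971152:
  k1 = f(2.300000, 0.971152) = 0.086285
  k2 = f(2.500000, 0.988409) = 0.070761
  k3 = f(2.500000, 0.985305) = 0.073598
  k4 = f(2.700000, 1.000592) = 0.059444
  u ← 0.971152 + (0.4/6)·(k1 + 2k2 + 2k3 + k4) = 1.000115
u(2.7) ≈ 1.0001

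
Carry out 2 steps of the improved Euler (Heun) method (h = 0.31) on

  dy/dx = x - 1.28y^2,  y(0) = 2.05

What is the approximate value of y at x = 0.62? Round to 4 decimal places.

0.9721

Heun: k1 = f(x_n, y_n); k2 = f(x_n + h, y_n + h·k1); y_{n+1} = y_n + (h/2)·(k1 + k2).
x=0.000000, y=2.050000:
  k1 = f(0.000000, 2.050000) = -5.379200
  k2 = f(0.310000, 0.382448) = 0.122779
  y ← 2.050000 + (0.31/2)·(-5.379200 + 0.122779) = 1.235255
x=0.310000, y=1.235255:
  k1 = f(0.310000, 1.235255) = -1.643093
  k2 = f(0.620000, 0.725896) = -0.054464
  y ← 1.235255 + (0.31/2)·(-1.643093 + (-0.054464)) = 0.972133
y(0.62) ≈ 0.9721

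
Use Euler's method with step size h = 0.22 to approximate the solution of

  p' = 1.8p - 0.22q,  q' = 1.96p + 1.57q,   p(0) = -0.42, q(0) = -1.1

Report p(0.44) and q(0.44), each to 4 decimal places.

-0.6638, -2.4646

Euler on (p,q): p_{n+1} = p_n + h·p', q_{n+1} = q_n + h·q'.
0.000000: (-0.420000, -1.100000); f=(-0.514000, -2.550200) → (-0.533080, -1.661044)
0.220000: (-0.533080, -1.661044); f=(-0.594114, -3.652676) → (-0.663785, -2.464633)
(p(0.44), q(0.44)) ≈ (-0.6638, -2.4646)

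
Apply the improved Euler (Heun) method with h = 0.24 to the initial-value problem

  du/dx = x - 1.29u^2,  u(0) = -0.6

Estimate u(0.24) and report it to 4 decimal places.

Heun: k1 = f(x_n, u_n); k2 = f(x_n + h, u_n + h·k1); u_{n+1} = u_n + (h/2)·(k1 + k2).
x=0.000000, u=-0.600000:
  k1 = f(0.000000, -0.600000) = -0.464400
  k2 = f(0.240000, -0.711456) = -0.412959
  u ← -0.600000 + (0.24/2)·(-0.464400 + (-0.412959)) = -0.705283
u(0.24) ≈ -0.7053

-0.7053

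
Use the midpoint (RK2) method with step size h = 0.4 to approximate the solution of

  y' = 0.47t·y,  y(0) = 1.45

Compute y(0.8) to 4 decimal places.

1.6806

Midpoint: k1 = f(t_n, y_n); k2 = f(t_n + h/2, y_n + (h/2)·k1); y_{n+1} = y_n + h·k2.
t=0.000000, y=1.450000:
  k1 = f(0.000000, 1.450000) = 0.000000
  k2 = f(0.200000, 1.450000) = 0.136300
  y ← 1.450000 + 0.4·0.136300 = 1.504520
t=0.400000, y=1.504520:
  k1 = f(0.400000, 1.504520) = 0.282850
  k2 = f(0.600000, 1.561090) = 0.440227
  y ← 1.504520 + 0.4·0.440227 = 1.680611
y(0.8) ≈ 1.6806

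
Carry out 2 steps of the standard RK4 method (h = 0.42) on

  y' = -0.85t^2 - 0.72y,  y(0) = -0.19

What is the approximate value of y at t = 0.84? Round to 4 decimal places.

-0.2492

RK4: k1 = f(t_n, y_n); k2 = f(t_n + h/2, y_n + (h/2)·k1); k3 = f(t_n + h/2, y_n + (h/2)·k2); k4 = f(t_n + h, y_n + h·k3); y_{n+1} = y_n + (h/6)·(k1 + 2k2 + 2k3 + k4).
t=0.000000, y=-0.190000:
  k1 = f(0.000000, -0.190000) = 0.136800
  k2 = f(0.210000, -0.161272) = 0.078631
  k3 = f(0.210000, -0.173488) = 0.087426
  k4 = f(0.420000, -0.153281) = -0.039578
  y ← -0.190000 + (0.42/6)·(k1 + 2k2 + 2k3 + k4) = -0.159946
t=0.420000, y=-0.159946:
  k1 = f(0.420000, -0.159946) = -0.034779
  k2 = f(0.630000, -0.167250) = -0.216945
  k3 = f(0.630000, -0.205505) = -0.189401
  k4 = f(0.840000, -0.239495) = -0.427324
  y ← -0.159946 + (0.42/6)·(k1 + 2k2 + 2k3 + k4) = -0.249182
y(0.84) ≈ -0.2492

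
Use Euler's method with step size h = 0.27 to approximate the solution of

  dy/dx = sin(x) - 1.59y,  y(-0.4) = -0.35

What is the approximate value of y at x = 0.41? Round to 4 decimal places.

Euler: y_{n+1} = y_n + h·f(x_n, y_n).
x=-0.400000, y=-0.350000: f=0.167082 → y ← -0.350000 + 0.27·0.167082 = -0.304888
x=-0.130000, y=-0.304888: f=0.355138 → y ← -0.304888 + 0.27·0.355138 = -0.209001
x=0.140000, y=-0.209001: f=0.471854 → y ← -0.209001 + 0.27·0.471854 = -0.081600
y(0.41) ≈ -0.0816

-0.0816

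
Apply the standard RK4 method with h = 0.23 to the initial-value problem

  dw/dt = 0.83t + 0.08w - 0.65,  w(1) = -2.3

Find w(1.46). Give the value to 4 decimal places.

-2.2130

RK4: k1 = f(t_n, w_n); k2 = f(t_n + h/2, w_n + (h/2)·k1); k3 = f(t_n + h/2, w_n + (h/2)·k2); k4 = f(t_n + h, w_n + h·k3); w_{n+1} = w_n + (h/6)·(k1 + 2k2 + 2k3 + k4).
t=1.000000, w=-2.300000:
  k1 = f(1.000000, -2.300000) = -0.004000
  k2 = f(1.115000, -2.300460) = 0.091413
  k3 = f(1.115000, -2.289487) = 0.092291
  k4 = f(1.230000, -2.278773) = 0.188598
  w ← -2.300000 + (0.23/6)·(k1 + 2k2 + 2k3 + k4) = -2.278840
t=1.230000, w=-2.278840:
  k1 = f(1.230000, -2.278840) = 0.188593
  k2 = f(1.345000, -2.257152) = 0.285778
  k3 = f(1.345000, -2.245975) = 0.286672
  k4 = f(1.460000, -2.212905) = 0.384768
  w ← -2.278840 + (0.23/6)·(k1 + 2k2 + 2k3 + k4) = -2.212973
w(1.46) ≈ -2.2130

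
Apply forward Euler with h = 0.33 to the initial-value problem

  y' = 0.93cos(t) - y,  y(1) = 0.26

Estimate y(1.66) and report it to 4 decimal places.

0.3010

Euler: y_{n+1} = y_n + h·f(t_n, y_n).
t=1.000000, y=0.260000: f=0.242481 → y ← 0.260000 + 0.33·0.242481 = 0.340019
t=1.330000, y=0.340019: f=-0.118236 → y ← 0.340019 + 0.33·(-0.118236) = 0.301001
y(1.66) ≈ 0.3010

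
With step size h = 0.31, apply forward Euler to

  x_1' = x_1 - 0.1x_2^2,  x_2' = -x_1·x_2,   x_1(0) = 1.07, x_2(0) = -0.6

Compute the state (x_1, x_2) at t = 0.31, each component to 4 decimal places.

Euler on (x_1,x_2): x_1_{n+1} = x_1_n + h·x_1', x_2_{n+1} = x_2_n + h·x_2'.
0.000000: (1.070000, -0.600000); f=(1.034000, 0.642000) → (1.390540, -0.400980)
(x_1(0.31), x_2(0.31)) ≈ (1.3905, -0.4010)

1.3905, -0.4010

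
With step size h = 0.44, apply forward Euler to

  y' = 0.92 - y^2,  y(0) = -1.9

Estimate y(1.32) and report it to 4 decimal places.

Euler: y_{n+1} = y_n + h·f(x_n, y_n).
x=0.000000, y=-1.900000: f=-2.690000 → y ← -1.900000 + 0.44·(-2.690000) = -3.083600
x=0.440000, y=-3.083600: f=-8.588589 → y ← -3.083600 + 0.44·(-8.588589) = -6.862579
x=0.880000, y=-6.862579: f=-46.174992 → y ← -6.862579 + 0.44·(-46.174992) = -27.179576
y(1.32) ≈ -27.1796

-27.1796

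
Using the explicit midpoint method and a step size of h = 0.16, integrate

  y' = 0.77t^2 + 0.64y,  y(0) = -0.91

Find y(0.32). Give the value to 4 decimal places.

Midpoint: k1 = f(t_n, y_n); k2 = f(t_n + h/2, y_n + (h/2)·k1); y_{n+1} = y_n + h·k2.
t=0.000000, y=-0.910000:
  k1 = f(0.000000, -0.910000) = -0.582400
  k2 = f(0.080000, -0.956592) = -0.607291
  y ← -0.910000 + 0.16·(-0.607291) = -1.007167
t=0.160000, y=-1.007167:
  k1 = f(0.160000, -1.007167) = -0.624875
  k2 = f(0.240000, -1.057157) = -0.632228
  y ← -1.007167 + 0.16·(-0.632228) = -1.108323
y(0.32) ≈ -1.1083

-1.1083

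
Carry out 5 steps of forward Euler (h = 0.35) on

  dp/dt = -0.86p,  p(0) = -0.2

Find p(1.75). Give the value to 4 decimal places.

Euler: p_{n+1} = p_n + h·f(t_n, p_n).
t=0.000000, p=-0.200000: f=0.172000 → p ← -0.200000 + 0.35·0.172000 = -0.139800
t=0.350000, p=-0.139800: f=0.120228 → p ← -0.139800 + 0.35·0.120228 = -0.097720
t=0.700000, p=-0.097720: f=0.084039 → p ← -0.097720 + 0.35·0.084039 = -0.068306
t=1.050000, p=-0.068306: f=0.058744 → p ← -0.068306 + 0.35·0.058744 = -0.047746
t=1.400000, p=-0.047746: f=0.041062 → p ← -0.047746 + 0.35·0.041062 = -0.033375
p(1.75) ≈ -0.0334

-0.0334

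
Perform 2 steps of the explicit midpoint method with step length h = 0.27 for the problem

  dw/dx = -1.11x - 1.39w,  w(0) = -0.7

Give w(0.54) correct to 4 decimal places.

Midpoint: k1 = f(x_n, w_n); k2 = f(x_n + h/2, w_n + (h/2)·k1); w_{n+1} = w_n + h·k2.
x=0.000000, w=-0.700000:
  k1 = f(0.000000, -0.700000) = 0.973000
  k2 = f(0.135000, -0.568645) = 0.640567
  w ← -0.700000 + 0.27·0.640567 = -0.527047
x=0.270000, w=-0.527047:
  k1 = f(0.270000, -0.527047) = 0.432895
  k2 = f(0.405000, -0.468606) = 0.201813
  w ← -0.527047 + 0.27·0.201813 = -0.472558
w(0.54) ≈ -0.4726

-0.4726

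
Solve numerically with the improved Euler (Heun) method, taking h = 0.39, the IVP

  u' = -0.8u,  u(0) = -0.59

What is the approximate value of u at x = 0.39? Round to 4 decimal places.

-0.4346

Heun: k1 = f(x_n, u_n); k2 = f(x_n + h, u_n + h·k1); u_{n+1} = u_n + (h/2)·(k1 + k2).
x=0.000000, u=-0.590000:
  k1 = f(0.000000, -0.590000) = 0.472000
  k2 = f(0.390000, -0.405920) = 0.324736
  u ← -0.590000 + (0.39/2)·(0.472000 + 0.324736) = -0.434636
u(0.39) ≈ -0.4346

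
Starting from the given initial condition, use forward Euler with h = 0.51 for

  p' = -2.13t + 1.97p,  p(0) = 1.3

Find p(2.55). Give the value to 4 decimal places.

Euler: p_{n+1} = p_n + h·f(t_n, p_n).
t=0.000000, p=1.300000: f=2.561000 → p ← 1.300000 + 0.51·2.561000 = 2.606110
t=0.510000, p=2.606110: f=4.047737 → p ← 2.606110 + 0.51·4.047737 = 4.670456
t=1.020000, p=4.670456: f=7.028198 → p ← 4.670456 + 0.51·7.028198 = 8.254837
t=1.530000, p=8.254837: f=13.003128 → p ← 8.254837 + 0.51·13.003128 = 14.886432
t=2.040000, p=14.886432: f=24.981071 → p ← 14.886432 + 0.51·24.981071 = 27.626778
p(2.55) ≈ 27.6268

27.6268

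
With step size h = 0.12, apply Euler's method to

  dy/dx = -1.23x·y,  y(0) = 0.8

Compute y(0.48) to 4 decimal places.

Euler: y_{n+1} = y_n + h·f(x_n, y_n).
x=0.000000, y=0.800000: f=0.000000 → y ← 0.800000 + 0.12·0.000000 = 0.800000
x=0.120000, y=0.800000: f=-0.118080 → y ← 0.800000 + 0.12·(-0.118080) = 0.785830
x=0.240000, y=0.785830: f=-0.231977 → y ← 0.785830 + 0.12·(-0.231977) = 0.757993
x=0.360000, y=0.757993: f=-0.335639 → y ← 0.757993 + 0.12·(-0.335639) = 0.717716
y(0.48) ≈ 0.7177

0.7177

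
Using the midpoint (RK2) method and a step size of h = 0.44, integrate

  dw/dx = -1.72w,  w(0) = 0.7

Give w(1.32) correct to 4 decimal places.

Midpoint: k1 = f(x_n, w_n); k2 = f(x_n + h/2, w_n + (h/2)·k1); w_{n+1} = w_n + h·k2.
x=0.000000, w=0.700000:
  k1 = f(0.000000, 0.700000) = -1.204000
  k2 = f(0.220000, 0.435120) = -0.748406
  w ← 0.700000 + 0.44·(-0.748406) = 0.370701
x=0.440000, w=0.370701:
  k1 = f(0.440000, 0.370701) = -0.637606
  k2 = f(0.660000, 0.230428) = -0.396336
  w ← 0.370701 + 0.44·(-0.396336) = 0.196313
x=0.880000, w=0.196313:
  k1 = f(0.880000, 0.196313) = -0.337659
  k2 = f(1.100000, 0.122028) = -0.209889
  w ← 0.196313 + 0.44·(-0.209889) = 0.103962
w(1.32) ≈ 0.1040

0.1040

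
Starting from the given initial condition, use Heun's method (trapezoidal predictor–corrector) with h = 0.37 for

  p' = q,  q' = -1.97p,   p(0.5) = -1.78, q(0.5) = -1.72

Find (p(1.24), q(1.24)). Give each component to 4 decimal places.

Heun on (p,q): k1 = f(t_n, state_n); k2 = f(t_n + h, state_n + h·k1); state_{n+1} = state_n + (h/2)·(k1 + k2).
0.500000: (-1.780000, -1.720000)
  k1 = (-1.720000, 3.506600)
  predictor → (-2.416400, -0.422558)
  k2 = (-0.422558, 4.760308)
  → (-2.176373, -0.190622)
0.870000: (-2.176373, -0.190622)
  k1 = (-0.190622, 4.287455)
  predictor → (-2.246903, 1.395736)
  k2 = (1.395736, 4.426400)
  → (-1.953427, 1.421441)
(p(1.24), q(1.24)) ≈ (-1.9534, 1.4214)

-1.9534, 1.4214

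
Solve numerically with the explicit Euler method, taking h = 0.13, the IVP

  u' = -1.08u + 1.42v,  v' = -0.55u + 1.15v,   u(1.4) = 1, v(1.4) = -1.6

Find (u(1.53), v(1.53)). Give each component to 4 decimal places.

0.5642, -1.9107

Euler on (u,v): u_{n+1} = u_n + h·u', v_{n+1} = v_n + h·v'.
1.400000: (1.000000, -1.600000); f=(-3.352000, -2.390000) → (0.564240, -1.910700)
(u(1.53), v(1.53)) ≈ (0.5642, -1.9107)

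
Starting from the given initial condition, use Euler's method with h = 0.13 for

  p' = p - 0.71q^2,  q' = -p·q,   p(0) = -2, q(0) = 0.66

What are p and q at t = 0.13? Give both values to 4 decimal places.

Euler on (p,q): p_{n+1} = p_n + h·p', q_{n+1} = q_n + h·q'.
0.000000: (-2.000000, 0.660000); f=(-2.309276, 1.320000) → (-2.300206, 0.831600)
(p(0.13), q(0.13)) ≈ (-2.3002, 0.8316)

-2.3002, 0.8316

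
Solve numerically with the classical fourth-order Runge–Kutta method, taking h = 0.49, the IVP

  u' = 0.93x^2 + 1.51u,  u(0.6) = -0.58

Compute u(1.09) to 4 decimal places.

RK4: k1 = f(x_n, u_n); k2 = f(x_n + h/2, u_n + (h/2)·k1); k3 = f(x_n + h/2, u_n + (h/2)·k2); k4 = f(x_n + h, u_n + h·k3); u_{n+1} = u_n + (h/6)·(k1 + 2k2 + 2k3 + k4).
x=0.600000, u=-0.580000:
  k1 = f(0.600000, -0.580000) = -0.541000
  k2 = f(0.845000, -0.712545) = -0.411900
  k3 = f(0.845000, -0.680915) = -0.364139
  k4 = f(1.090000, -0.758428) = -0.040293
  u ← -0.580000 + (0.49/6)·(k1 + 2k2 + 2k3 + k4) = -0.754225
u(1.09) ≈ -0.7542

-0.7542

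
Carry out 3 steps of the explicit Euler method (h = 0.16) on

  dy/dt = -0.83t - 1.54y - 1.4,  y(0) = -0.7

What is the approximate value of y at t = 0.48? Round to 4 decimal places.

-0.8781

Euler: y_{n+1} = y_n + h·f(t_n, y_n).
t=0.000000, y=-0.700000: f=-0.322000 → y ← -0.700000 + 0.16·(-0.322000) = -0.751520
t=0.160000, y=-0.751520: f=-0.375459 → y ← -0.751520 + 0.16·(-0.375459) = -0.811593
t=0.320000, y=-0.811593: f=-0.415746 → y ← -0.811593 + 0.16·(-0.415746) = -0.878113
y(0.48) ≈ -0.8781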